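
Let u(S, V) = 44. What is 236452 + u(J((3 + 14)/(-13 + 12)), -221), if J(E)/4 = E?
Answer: 236496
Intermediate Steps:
J(E) = 4*E
236452 + u(J((3 + 14)/(-13 + 12)), -221) = 236452 + 44 = 236496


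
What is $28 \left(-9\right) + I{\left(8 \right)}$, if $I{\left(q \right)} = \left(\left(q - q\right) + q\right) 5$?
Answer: $-212$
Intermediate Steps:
$I{\left(q \right)} = 5 q$ ($I{\left(q \right)} = \left(0 + q\right) 5 = q 5 = 5 q$)
$28 \left(-9\right) + I{\left(8 \right)} = 28 \left(-9\right) + 5 \cdot 8 = -252 + 40 = -212$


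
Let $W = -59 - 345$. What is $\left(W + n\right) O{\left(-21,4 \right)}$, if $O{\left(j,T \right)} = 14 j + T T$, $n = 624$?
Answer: $-61160$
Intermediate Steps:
$O{\left(j,T \right)} = T^{2} + 14 j$ ($O{\left(j,T \right)} = 14 j + T^{2} = T^{2} + 14 j$)
$W = -404$
$\left(W + n\right) O{\left(-21,4 \right)} = \left(-404 + 624\right) \left(4^{2} + 14 \left(-21\right)\right) = 220 \left(16 - 294\right) = 220 \left(-278\right) = -61160$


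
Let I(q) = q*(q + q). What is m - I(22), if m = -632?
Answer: -1600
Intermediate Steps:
I(q) = 2*q² (I(q) = q*(2*q) = 2*q²)
m - I(22) = -632 - 2*22² = -632 - 2*484 = -632 - 1*968 = -632 - 968 = -1600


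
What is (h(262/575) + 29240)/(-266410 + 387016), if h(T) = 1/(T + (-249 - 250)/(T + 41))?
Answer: 1547147974055/6381528029362 ≈ 0.24244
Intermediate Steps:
h(T) = 1/(T - 499/(41 + T))
(h(262/575) + 29240)/(-266410 + 387016) = ((41 + 262/575)/(-499 + (262/575)**2 + 41*(262/575)) + 29240)/(-266410 + 387016) = ((41 + 262*(1/575))/(-499 + (262*(1/575))**2 + 41*(262*(1/575))) + 29240)/120606 = ((41 + 262/575)/(-499 + (262/575)**2 + 41*(262/575)) + 29240)*(1/120606) = ((23837/575)/(-499 + 68644/330625 + 10742/575) + 29240)*(1/120606) = ((23837/575)/(-158736581/330625) + 29240)*(1/120606) = (-330625/158736581*23837/575 + 29240)*(1/120606) = (-13706275/158736581 + 29240)*(1/120606) = (4641443922165/158736581)*(1/120606) = 1547147974055/6381528029362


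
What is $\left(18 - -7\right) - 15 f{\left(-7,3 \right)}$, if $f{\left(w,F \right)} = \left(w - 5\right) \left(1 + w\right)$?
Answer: $-1055$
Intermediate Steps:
$f{\left(w,F \right)} = \left(1 + w\right) \left(-5 + w\right)$ ($f{\left(w,F \right)} = \left(-5 + w\right) \left(1 + w\right) = \left(1 + w\right) \left(-5 + w\right)$)
$\left(18 - -7\right) - 15 f{\left(-7,3 \right)} = \left(18 - -7\right) - 15 \left(-5 + \left(-7\right)^{2} - -28\right) = \left(18 + 7\right) - 15 \left(-5 + 49 + 28\right) = 25 - 1080 = -1055$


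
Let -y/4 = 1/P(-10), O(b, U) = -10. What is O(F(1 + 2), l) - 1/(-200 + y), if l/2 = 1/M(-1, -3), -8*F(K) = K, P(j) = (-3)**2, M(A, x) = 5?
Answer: -18031/1804 ≈ -9.9950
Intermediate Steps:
P(j) = 9
F(K) = -K/8
l = 2/5 ≈ 0.40000
y = -4/9 ≈ -0.44444
O(F(1 + 2), l) - 1/(-200 + y) = -10 - 1/(-200 - 4/9) = -10 - 1/(-1804/9) = -10 - 1*(-9/1804) = -10 + 9/1804 = -18031/1804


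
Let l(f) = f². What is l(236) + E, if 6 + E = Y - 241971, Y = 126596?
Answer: -59685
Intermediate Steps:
E = -115381 (E = -6 + (126596 - 241971) = -6 - 115375 = -115381)
l(236) + E = 236² - 115381 = 55696 - 115381 = -59685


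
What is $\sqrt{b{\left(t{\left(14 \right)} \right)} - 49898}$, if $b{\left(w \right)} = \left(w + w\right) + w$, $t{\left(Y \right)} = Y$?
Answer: $8 i \sqrt{779} \approx 223.28 i$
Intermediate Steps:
$b{\left(w \right)} = 3 w$ ($b{\left(w \right)} = 2 w + w = 3 w$)
$\sqrt{b{\left(t{\left(14 \right)} \right)} - 49898} = \sqrt{3 \cdot 14 - 49898} = \sqrt{42 - 49898} = \sqrt{-49856} = 8 i \sqrt{779}$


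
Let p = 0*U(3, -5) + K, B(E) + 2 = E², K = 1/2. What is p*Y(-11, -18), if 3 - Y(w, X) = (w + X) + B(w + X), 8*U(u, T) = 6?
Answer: -807/2 ≈ -403.50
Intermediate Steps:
U(u, T) = ¾ (U(u, T) = (⅛)*6 = ¾)
K = ½ ≈ 0.50000
B(E) = -2 + E²
p = ½ (p = 0*(¾) + ½ = 0 + ½ = ½ ≈ 0.50000)
Y(w, X) = 5 - X - w - (X + w)² (Y(w, X) = 3 - ((w + X) + (-2 + (w + X)²)) = 3 - ((X + w) + (-2 + (X + w)²)) = 3 - (-2 + X + w + (X + w)²) = 3 + (2 - X - w - (X + w)²) = 5 - X - w - (X + w)²)
p*Y(-11, -18) = (5 - 1*(-18) - 1*(-11) - (-18 - 11)²)/2 = (5 + 18 + 11 - 1*(-29)²)/2 = (5 + 18 + 11 - 1*841)/2 = (5 + 18 + 11 - 841)/2 = (½)*(-807) = -807/2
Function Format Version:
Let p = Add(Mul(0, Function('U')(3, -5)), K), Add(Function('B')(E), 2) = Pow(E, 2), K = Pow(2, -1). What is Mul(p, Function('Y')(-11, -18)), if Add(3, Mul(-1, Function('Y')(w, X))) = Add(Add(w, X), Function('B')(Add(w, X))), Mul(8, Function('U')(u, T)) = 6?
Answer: Rational(-807, 2) ≈ -403.50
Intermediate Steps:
Function('U')(u, T) = Rational(3, 4) (Function('U')(u, T) = Mul(Rational(1, 8), 6) = Rational(3, 4))
K = Rational(1, 2) ≈ 0.50000
Function('B')(E) = Add(-2, Pow(E, 2))
p = Rational(1, 2) (p = Add(Mul(0, Rational(3, 4)), Rational(1, 2)) = Add(0, Rational(1, 2)) = Rational(1, 2) ≈ 0.50000)
Function('Y')(w, X) = Add(5, Mul(-1, X), Mul(-1, w), Mul(-1, Pow(Add(X, w), 2))) (Function('Y')(w, X) = Add(3, Mul(-1, Add(Add(w, X), Add(-2, Pow(Add(w, X), 2))))) = Add(3, Mul(-1, Add(Add(X, w), Add(-2, Pow(Add(X, w), 2))))) = Add(3, Mul(-1, Add(-2, X, w, Pow(Add(X, w), 2)))) = Add(3, Add(2, Mul(-1, X), Mul(-1, w), Mul(-1, Pow(Add(X, w), 2)))) = Add(5, Mul(-1, X), Mul(-1, w), Mul(-1, Pow(Add(X, w), 2))))
Mul(p, Function('Y')(-11, -18)) = Mul(Rational(1, 2), Add(5, Mul(-1, -18), Mul(-1, -11), Mul(-1, Pow(Add(-18, -11), 2)))) = Mul(Rational(1, 2), Add(5, 18, 11, Mul(-1, Pow(-29, 2)))) = Mul(Rational(1, 2), Add(5, 18, 11, Mul(-1, 841))) = Mul(Rational(1, 2), Add(5, 18, 11, -841)) = Mul(Rational(1, 2), -807) = Rational(-807, 2)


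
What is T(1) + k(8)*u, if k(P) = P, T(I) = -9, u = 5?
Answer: 31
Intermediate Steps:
T(1) + k(8)*u = -9 + 8*5 = -9 + 40 = 31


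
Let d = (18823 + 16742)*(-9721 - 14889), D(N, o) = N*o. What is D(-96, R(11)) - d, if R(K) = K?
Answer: 875253594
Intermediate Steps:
d = -875254650 (d = 35565*(-24610) = -875254650)
D(-96, R(11)) - d = -96*11 - 1*(-875254650) = -1056 + 875254650 = 875253594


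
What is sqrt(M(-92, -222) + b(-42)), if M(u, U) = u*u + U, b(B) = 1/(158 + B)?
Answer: sqrt(27726117)/58 ≈ 90.786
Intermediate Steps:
M(u, U) = U + u**2 (M(u, U) = u**2 + U = U + u**2)
sqrt(M(-92, -222) + b(-42)) = sqrt((-222 + (-92)**2) + 1/(158 - 42)) = sqrt((-222 + 8464) + 1/116) = sqrt(8242 + 1/116) = sqrt(956073/116) = sqrt(27726117)/58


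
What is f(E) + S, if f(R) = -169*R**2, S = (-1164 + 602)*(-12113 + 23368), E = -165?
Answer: -10926335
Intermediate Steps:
S = -6325310 (S = -562*11255 = -6325310)
f(E) + S = -169*(-165)**2 - 6325310 = -169*27225 - 6325310 = -4601025 - 6325310 = -10926335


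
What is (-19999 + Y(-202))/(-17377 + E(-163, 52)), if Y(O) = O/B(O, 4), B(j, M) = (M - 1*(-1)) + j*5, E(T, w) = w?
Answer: 1827163/1582875 ≈ 1.1543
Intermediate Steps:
B(j, M) = 1 + M + 5*j (B(j, M) = (M + 1) + 5*j = (1 + M) + 5*j = 1 + M + 5*j)
Y(O) = O/(5 + 5*O) (Y(O) = O/(1 + 4 + 5*O) = O/(5 + 5*O))
(-19999 + Y(-202))/(-17377 + E(-163, 52)) = (-19999 + (⅕)*(-202)/(1 - 202))/(-17377 + 52) = (-19999 + (⅕)*(-202)/(-201))/(-17325) = (-19999 + (⅕)*(-202)*(-1/201))*(-1/17325) = (-19999 + 202/1005)*(-1/17325) = -20098793/1005*(-1/17325) = 1827163/1582875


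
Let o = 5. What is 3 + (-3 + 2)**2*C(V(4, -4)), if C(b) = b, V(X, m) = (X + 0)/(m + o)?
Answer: 7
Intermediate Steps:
V(X, m) = X/(5 + m) (V(X, m) = (X + 0)/(m + 5) = X/(5 + m))
3 + (-3 + 2)**2*C(V(4, -4)) = 3 + (-3 + 2)**2*(4/(5 - 4)) = 3 + (-1)**2*(4/1) = 3 + 1*(4*1) = 3 + 1*4 = 3 + 4 = 7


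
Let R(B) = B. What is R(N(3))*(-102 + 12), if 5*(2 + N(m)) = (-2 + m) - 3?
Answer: 216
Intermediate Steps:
N(m) = -3 + m/5 (N(m) = -2 + ((-2 + m) - 3)/5 = -2 + (-5 + m)/5 = -2 + (-1 + m/5) = -3 + m/5)
R(N(3))*(-102 + 12) = (-3 + (⅕)*3)*(-102 + 12) = (-3 + ⅗)*(-90) = -12/5*(-90) = 216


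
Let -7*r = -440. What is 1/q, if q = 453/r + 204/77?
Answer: 3080/30357 ≈ 0.10146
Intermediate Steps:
r = 440/7 (r = -⅐*(-440) = 440/7 ≈ 62.857)
q = 30357/3080 (q = 453/(440/7) + 204/77 = 453*(7/440) + 204*(1/77) = 3171/440 + 204/77 = 30357/3080 ≈ 9.8562)
1/q = 1/(30357/3080) = 3080/30357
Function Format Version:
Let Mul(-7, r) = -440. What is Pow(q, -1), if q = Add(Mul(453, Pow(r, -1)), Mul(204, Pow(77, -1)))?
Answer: Rational(3080, 30357) ≈ 0.10146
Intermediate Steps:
r = Rational(440, 7) (r = Mul(Rational(-1, 7), -440) = Rational(440, 7) ≈ 62.857)
q = Rational(30357, 3080) (q = Add(Mul(453, Pow(Rational(440, 7), -1)), Mul(204, Pow(77, -1))) = Add(Mul(453, Rational(7, 440)), Mul(204, Rational(1, 77))) = Add(Rational(3171, 440), Rational(204, 77)) = Rational(30357, 3080) ≈ 9.8562)
Pow(q, -1) = Pow(Rational(30357, 3080), -1) = Rational(3080, 30357)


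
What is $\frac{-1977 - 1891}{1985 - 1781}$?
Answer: $- \frac{967}{51} \approx -18.961$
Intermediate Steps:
$\frac{-1977 - 1891}{1985 - 1781} = - \frac{3868}{204} = \left(-3868\right) \frac{1}{204} = - \frac{967}{51}$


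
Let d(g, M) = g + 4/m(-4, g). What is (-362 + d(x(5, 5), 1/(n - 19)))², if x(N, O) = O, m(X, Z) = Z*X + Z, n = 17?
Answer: 28718881/225 ≈ 1.2764e+5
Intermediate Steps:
m(X, Z) = Z + X*Z (m(X, Z) = X*Z + Z = Z + X*Z)
d(g, M) = g - 4/(3*g) (d(g, M) = g + 4/((g*(1 - 4))) = g + 4/((g*(-3))) = g + 4/((-3*g)) = g + 4*(-1/(3*g)) = g - 4/(3*g))
(-362 + d(x(5, 5), 1/(n - 19)))² = (-362 + (5 - 4/3/5))² = (-362 + (5 - 4/3*⅕))² = (-362 + (5 - 4/15))² = (-362 + 71/15)² = (-5359/15)² = 28718881/225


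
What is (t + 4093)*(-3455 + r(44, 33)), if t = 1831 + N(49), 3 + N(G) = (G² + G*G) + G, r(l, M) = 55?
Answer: -36624800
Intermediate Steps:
N(G) = -3 + G + 2*G² (N(G) = -3 + ((G² + G*G) + G) = -3 + ((G² + G²) + G) = -3 + (2*G² + G) = -3 + (G + 2*G²) = -3 + G + 2*G²)
t = 6679 (t = 1831 + (-3 + 49 + 2*49²) = 1831 + (-3 + 49 + 2*2401) = 1831 + (-3 + 49 + 4802) = 1831 + 4848 = 6679)
(t + 4093)*(-3455 + r(44, 33)) = (6679 + 4093)*(-3455 + 55) = 10772*(-3400) = -36624800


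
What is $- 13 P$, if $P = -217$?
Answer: $2821$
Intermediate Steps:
$- 13 P = \left(-13\right) \left(-217\right) = 2821$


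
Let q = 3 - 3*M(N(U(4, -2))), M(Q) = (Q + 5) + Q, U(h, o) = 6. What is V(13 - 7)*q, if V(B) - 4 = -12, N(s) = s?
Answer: 384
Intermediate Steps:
M(Q) = 5 + 2*Q (M(Q) = (5 + Q) + Q = 5 + 2*Q)
V(B) = -8 (V(B) = 4 - 12 = -8)
q = -48 (q = 3 - 3*(5 + 2*6) = 3 - 3*(5 + 12) = 3 - 3*17 = 3 - 51 = -48)
V(13 - 7)*q = -8*(-48) = 384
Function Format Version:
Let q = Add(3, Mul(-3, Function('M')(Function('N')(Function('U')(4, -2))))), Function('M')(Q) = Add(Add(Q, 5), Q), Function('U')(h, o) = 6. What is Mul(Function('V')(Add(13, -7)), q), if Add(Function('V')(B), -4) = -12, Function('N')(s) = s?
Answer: 384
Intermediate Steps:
Function('M')(Q) = Add(5, Mul(2, Q)) (Function('M')(Q) = Add(Add(5, Q), Q) = Add(5, Mul(2, Q)))
Function('V')(B) = -8 (Function('V')(B) = Add(4, -12) = -8)
q = -48 (q = Add(3, Mul(-3, Add(5, Mul(2, 6)))) = Add(3, Mul(-3, Add(5, 12))) = Add(3, Mul(-3, 17)) = Add(3, -51) = -48)
Mul(Function('V')(Add(13, -7)), q) = Mul(-8, -48) = 384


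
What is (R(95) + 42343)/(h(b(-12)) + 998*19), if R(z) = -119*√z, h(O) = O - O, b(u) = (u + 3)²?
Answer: 42343/18962 - 119*√95/18962 ≈ 2.1719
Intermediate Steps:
b(u) = (3 + u)²
h(O) = 0
(R(95) + 42343)/(h(b(-12)) + 998*19) = (-119*√95 + 42343)/(0 + 998*19) = (42343 - 119*√95)/(0 + 18962) = (42343 - 119*√95)/18962 = (42343 - 119*√95)*(1/18962) = 42343/18962 - 119*√95/18962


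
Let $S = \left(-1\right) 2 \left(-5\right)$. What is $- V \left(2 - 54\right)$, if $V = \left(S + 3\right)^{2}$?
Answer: $8788$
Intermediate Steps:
$S = 10$ ($S = \left(-2\right) \left(-5\right) = 10$)
$V = 169$ ($V = \left(10 + 3\right)^{2} = 13^{2} = 169$)
$- V \left(2 - 54\right) = - 169 \left(2 - 54\right) = - 169 \left(-52\right) = \left(-1\right) \left(-8788\right) = 8788$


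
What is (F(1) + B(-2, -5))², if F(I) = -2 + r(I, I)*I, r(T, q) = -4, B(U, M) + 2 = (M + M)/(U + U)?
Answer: 121/4 ≈ 30.250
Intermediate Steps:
B(U, M) = -2 + M/U (B(U, M) = -2 + (M + M)/(U + U) = -2 + (2*M)/((2*U)) = -2 + (2*M)*(1/(2*U)) = -2 + M/U)
F(I) = -2 - 4*I
(F(1) + B(-2, -5))² = ((-2 - 4*1) + (-2 - 5/(-2)))² = ((-2 - 4) + (-2 - 5*(-½)))² = (-6 + (-2 + 5/2))² = (-6 + ½)² = (-11/2)² = 121/4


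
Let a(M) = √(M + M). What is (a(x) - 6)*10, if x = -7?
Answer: -60 + 10*I*√14 ≈ -60.0 + 37.417*I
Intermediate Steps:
a(M) = √2*√M (a(M) = √(2*M) = √2*√M)
(a(x) - 6)*10 = (√2*√(-7) - 6)*10 = (√2*(I*√7) - 6)*10 = (I*√14 - 6)*10 = (-6 + I*√14)*10 = -60 + 10*I*√14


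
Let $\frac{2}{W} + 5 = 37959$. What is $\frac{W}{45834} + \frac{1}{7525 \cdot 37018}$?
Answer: $\frac{41012581}{8653200008157075} \approx 4.7396 \cdot 10^{-9}$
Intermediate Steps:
$W = \frac{1}{18977}$ ($W = \frac{2}{-5 + 37959} = \frac{2}{37954} = 2 \cdot \frac{1}{37954} = \frac{1}{18977} \approx 5.2695 \cdot 10^{-5}$)
$\frac{W}{45834} + \frac{1}{7525 \cdot 37018} = \frac{1}{18977 \cdot 45834} + \frac{1}{7525 \cdot 37018} = \frac{1}{18977} \cdot \frac{1}{45834} + \frac{1}{7525} \cdot \frac{1}{37018} = \frac{1}{869791818} + \frac{1}{278560450} = \frac{41012581}{8653200008157075}$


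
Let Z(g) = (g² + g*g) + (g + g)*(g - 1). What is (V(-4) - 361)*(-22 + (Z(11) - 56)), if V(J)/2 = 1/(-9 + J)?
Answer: -1802880/13 ≈ -1.3868e+5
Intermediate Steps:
V(J) = 2/(-9 + J)
Z(g) = 2*g² + 2*g*(-1 + g) (Z(g) = (g² + g²) + (2*g)*(-1 + g) = 2*g² + 2*g*(-1 + g))
(V(-4) - 361)*(-22 + (Z(11) - 56)) = (2/(-9 - 4) - 361)*(-22 + (2*11*(-1 + 2*11) - 56)) = (2/(-13) - 361)*(-22 + (2*11*(-1 + 22) - 56)) = (2*(-1/13) - 361)*(-22 + (2*11*21 - 56)) = (-2/13 - 361)*(-22 + (462 - 56)) = -4695*(-22 + 406)/13 = -4695/13*384 = -1802880/13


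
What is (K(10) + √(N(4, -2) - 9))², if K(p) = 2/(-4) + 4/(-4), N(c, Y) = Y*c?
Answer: (3 - 2*I*√17)²/4 ≈ -14.75 - 12.369*I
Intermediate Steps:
K(p) = -3/2 (K(p) = 2*(-¼) + 4*(-¼) = -½ - 1 = -3/2)
(K(10) + √(N(4, -2) - 9))² = (-3/2 + √(-2*4 - 9))² = (-3/2 + √(-8 - 9))² = (-3/2 + √(-17))² = (-3/2 + I*√17)²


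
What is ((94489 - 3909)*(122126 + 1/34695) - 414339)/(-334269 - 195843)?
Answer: -76757543921915/3678447168 ≈ -20867.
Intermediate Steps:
((94489 - 3909)*(122126 + 1/34695) - 414339)/(-334269 - 195843) = (90580*(122126 + 1/34695) - 414339)/(-530112) = (90580*(4237161571/34695) - 414339)*(-1/530112) = (76760419020236/6939 - 414339)*(-1/530112) = (76757543921915/6939)*(-1/530112) = -76757543921915/3678447168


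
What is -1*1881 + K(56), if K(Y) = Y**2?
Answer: 1255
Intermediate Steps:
-1*1881 + K(56) = -1*1881 + 56**2 = -1881 + 3136 = 1255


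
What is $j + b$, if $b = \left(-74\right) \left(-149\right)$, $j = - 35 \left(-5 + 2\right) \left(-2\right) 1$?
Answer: $10816$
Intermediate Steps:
$j = -210$ ($j = - 35 \left(\left(-3\right) \left(-2\right)\right) 1 = \left(-35\right) 6 \cdot 1 = \left(-210\right) 1 = -210$)
$b = 11026$
$j + b = -210 + 11026 = 10816$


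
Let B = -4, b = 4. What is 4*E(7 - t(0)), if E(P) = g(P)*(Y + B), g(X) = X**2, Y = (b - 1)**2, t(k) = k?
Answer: 980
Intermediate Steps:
Y = 9 (Y = (4 - 1)**2 = 3**2 = 9)
E(P) = 5*P**2 (E(P) = P**2*(9 - 4) = P**2*5 = 5*P**2)
4*E(7 - t(0)) = 4*(5*(7 - 1*0)**2) = 4*(5*(7 + 0)**2) = 4*(5*7**2) = 4*(5*49) = 4*245 = 980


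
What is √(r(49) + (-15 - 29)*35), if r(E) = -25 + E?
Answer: 2*I*√379 ≈ 38.936*I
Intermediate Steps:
√(r(49) + (-15 - 29)*35) = √((-25 + 49) + (-15 - 29)*35) = √(24 - 44*35) = √(24 - 1540) = √(-1516) = 2*I*√379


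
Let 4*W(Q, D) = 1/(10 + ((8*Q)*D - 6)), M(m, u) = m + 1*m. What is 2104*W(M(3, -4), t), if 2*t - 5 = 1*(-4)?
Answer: 263/14 ≈ 18.786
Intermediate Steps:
t = ½ (t = 5/2 + (1*(-4))/2 = 5/2 + (½)*(-4) = 5/2 - 2 = ½ ≈ 0.50000)
M(m, u) = 2*m (M(m, u) = m + m = 2*m)
W(Q, D) = 1/(4*(4 + 8*D*Q)) (W(Q, D) = 1/(4*(10 + ((8*Q)*D - 6))) = 1/(4*(10 + (8*D*Q - 6))) = 1/(4*(10 + (-6 + 8*D*Q))) = 1/(4*(4 + 8*D*Q)))
2104*W(M(3, -4), t) = 2104*(1/(16*(1 + 2*(½)*(2*3)))) = 2104*(1/(16*(1 + 2*(½)*6))) = 2104*(1/(16*(1 + 6))) = 2104*((1/16)/7) = 2104*((1/16)*(⅐)) = 2104*(1/112) = 263/14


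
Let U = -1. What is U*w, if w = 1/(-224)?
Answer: 1/224 ≈ 0.0044643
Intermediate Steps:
w = -1/224 ≈ -0.0044643
U*w = -1*(-1/224) = 1/224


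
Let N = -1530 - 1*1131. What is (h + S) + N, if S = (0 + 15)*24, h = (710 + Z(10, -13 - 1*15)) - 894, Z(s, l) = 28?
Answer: -2457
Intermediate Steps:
N = -2661 (N = -1530 - 1131 = -2661)
h = -156 (h = (710 + 28) - 894 = 738 - 894 = -156)
S = 360 (S = 15*24 = 360)
(h + S) + N = (-156 + 360) - 2661 = 204 - 2661 = -2457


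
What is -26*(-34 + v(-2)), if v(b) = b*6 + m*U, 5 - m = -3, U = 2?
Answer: 780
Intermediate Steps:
m = 8 (m = 5 - 1*(-3) = 5 + 3 = 8)
v(b) = 16 + 6*b (v(b) = b*6 + 8*2 = 6*b + 16 = 16 + 6*b)
-26*(-34 + v(-2)) = -26*(-34 + (16 + 6*(-2))) = -26*(-34 + (16 - 12)) = -26*(-34 + 4) = -26*(-30) = 780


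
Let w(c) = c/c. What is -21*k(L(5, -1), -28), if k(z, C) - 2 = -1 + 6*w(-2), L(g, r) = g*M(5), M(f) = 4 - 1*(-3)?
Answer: -147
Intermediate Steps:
M(f) = 7 (M(f) = 4 + 3 = 7)
w(c) = 1
L(g, r) = 7*g (L(g, r) = g*7 = 7*g)
k(z, C) = 7 (k(z, C) = 2 + (-1 + 6*1) = 2 + (-1 + 6) = 2 + 5 = 7)
-21*k(L(5, -1), -28) = -21*7 = -147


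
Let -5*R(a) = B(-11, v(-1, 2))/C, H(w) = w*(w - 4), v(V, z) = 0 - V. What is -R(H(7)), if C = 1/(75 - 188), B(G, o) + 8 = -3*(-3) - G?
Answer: -1356/5 ≈ -271.20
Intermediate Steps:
v(V, z) = -V
B(G, o) = 1 - G (B(G, o) = -8 + (-3*(-3) - G) = -8 + (9 - G) = 1 - G)
C = -1/113 (C = 1/(-113) = -1/113 ≈ -0.0088496)
H(w) = w*(-4 + w)
R(a) = 1356/5 (R(a) = -(1 - 1*(-11))/(5*(-1/113)) = -(1 + 11)*(-113)/5 = -12*(-113)/5 = -1/5*(-1356) = 1356/5)
-R(H(7)) = -1*1356/5 = -1356/5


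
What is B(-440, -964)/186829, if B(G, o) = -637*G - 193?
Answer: 280087/186829 ≈ 1.4992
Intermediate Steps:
B(G, o) = -193 - 637*G
B(-440, -964)/186829 = (-193 - 637*(-440))/186829 = (-193 + 280280)*(1/186829) = 280087*(1/186829) = 280087/186829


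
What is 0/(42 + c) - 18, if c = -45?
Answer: -18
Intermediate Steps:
0/(42 + c) - 18 = 0/(42 - 45) - 18 = 0/(-3) - 18 = -⅓*0 - 18 = 0 - 18 = -18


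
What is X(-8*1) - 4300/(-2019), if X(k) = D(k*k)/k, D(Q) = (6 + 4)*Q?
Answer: -157220/2019 ≈ -77.870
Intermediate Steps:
D(Q) = 10*Q
X(k) = 10*k (X(k) = (10*(k*k))/k = (10*k²)/k = 10*k)
X(-8*1) - 4300/(-2019) = 10*(-8*1) - 4300/(-2019) = 10*(-8) - 4300*(-1)/2019 = -80 - 1*(-4300/2019) = -80 + 4300/2019 = -157220/2019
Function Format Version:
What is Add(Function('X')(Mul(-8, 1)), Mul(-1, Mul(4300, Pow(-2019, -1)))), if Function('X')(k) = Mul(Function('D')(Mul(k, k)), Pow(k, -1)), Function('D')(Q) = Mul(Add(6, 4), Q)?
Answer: Rational(-157220, 2019) ≈ -77.870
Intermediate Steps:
Function('D')(Q) = Mul(10, Q)
Function('X')(k) = Mul(10, k) (Function('X')(k) = Mul(Mul(10, Mul(k, k)), Pow(k, -1)) = Mul(Mul(10, Pow(k, 2)), Pow(k, -1)) = Mul(10, k))
Add(Function('X')(Mul(-8, 1)), Mul(-1, Mul(4300, Pow(-2019, -1)))) = Add(Mul(10, Mul(-8, 1)), Mul(-1, Mul(4300, Pow(-2019, -1)))) = Add(Mul(10, -8), Mul(-1, Mul(4300, Rational(-1, 2019)))) = Add(-80, Mul(-1, Rational(-4300, 2019))) = Add(-80, Rational(4300, 2019)) = Rational(-157220, 2019)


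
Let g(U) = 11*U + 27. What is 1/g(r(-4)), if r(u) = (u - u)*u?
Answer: 1/27 ≈ 0.037037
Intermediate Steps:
r(u) = 0 (r(u) = 0*u = 0)
g(U) = 27 + 11*U
1/g(r(-4)) = 1/(27 + 11*0) = 1/(27 + 0) = 1/27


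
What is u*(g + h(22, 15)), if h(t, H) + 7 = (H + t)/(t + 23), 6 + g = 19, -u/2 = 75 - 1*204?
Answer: 26402/15 ≈ 1760.1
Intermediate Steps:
u = 258 (u = -2*(75 - 1*204) = -2*(75 - 204) = -2*(-129) = 258)
g = 13 (g = -6 + 19 = 13)
h(t, H) = -7 + (H + t)/(23 + t) (h(t, H) = -7 + (H + t)/(t + 23) = -7 + (H + t)/(23 + t))
u*(g + h(22, 15)) = 258*(13 + (-161 + 15 - 6*22)/(23 + 22)) = 258*(13 + (-161 + 15 - 132)/45) = 258*(13 + (1/45)*(-278)) = 258*(13 - 278/45) = 258*(307/45) = 26402/15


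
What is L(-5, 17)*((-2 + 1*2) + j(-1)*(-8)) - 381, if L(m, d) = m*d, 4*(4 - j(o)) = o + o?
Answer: 2679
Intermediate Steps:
j(o) = 4 - o/2 (j(o) = 4 - (o + o)/4 = 4 - o/2)
L(m, d) = d*m
L(-5, 17)*((-2 + 1*2) + j(-1)*(-8)) - 381 = (17*(-5))*((-2 + 1*2) + (4 - 1/2*(-1))*(-8)) - 381 = -85*((-2 + 2) + (4 + 1/2)*(-8)) - 381 = -85*(0 + (9/2)*(-8)) - 381 = -85*(0 - 36) - 381 = -85*(-36) - 381 = 3060 - 381 = 2679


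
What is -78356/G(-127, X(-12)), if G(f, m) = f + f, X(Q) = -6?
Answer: 39178/127 ≈ 308.49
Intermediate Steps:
G(f, m) = 2*f
-78356/G(-127, X(-12)) = -78356/(2*(-127)) = -78356/(-254) = -78356*(-1/254) = 39178/127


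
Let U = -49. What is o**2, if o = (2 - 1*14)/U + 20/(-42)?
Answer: 1156/21609 ≈ 0.053496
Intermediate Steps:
o = -34/147 (o = (2 - 1*14)/(-49) + 20/(-42) = (2 - 14)*(-1/49) + 20*(-1/42) = -12*(-1/49) - 10/21 = 12/49 - 10/21 = -34/147 ≈ -0.23129)
o**2 = (-34/147)**2 = 1156/21609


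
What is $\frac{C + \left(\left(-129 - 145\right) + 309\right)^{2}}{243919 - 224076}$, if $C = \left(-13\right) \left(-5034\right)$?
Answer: $\frac{66667}{19843} \approx 3.3597$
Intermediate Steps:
$C = 65442$
$\frac{C + \left(\left(-129 - 145\right) + 309\right)^{2}}{243919 - 224076} = \frac{65442 + \left(\left(-129 - 145\right) + 309\right)^{2}}{243919 - 224076} = \frac{65442 + \left(\left(-129 - 145\right) + 309\right)^{2}}{19843} = \left(65442 + \left(-274 + 309\right)^{2}\right) \frac{1}{19843} = \left(65442 + 35^{2}\right) \frac{1}{19843} = \left(65442 + 1225\right) \frac{1}{19843} = 66667 \cdot \frac{1}{19843} = \frac{66667}{19843}$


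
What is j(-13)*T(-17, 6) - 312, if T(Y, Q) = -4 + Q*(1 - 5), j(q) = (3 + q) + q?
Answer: 332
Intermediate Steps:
j(q) = 3 + 2*q
T(Y, Q) = -4 - 4*Q (T(Y, Q) = -4 + Q*(-4) = -4 - 4*Q)
j(-13)*T(-17, 6) - 312 = (3 + 2*(-13))*(-4 - 4*6) - 312 = (3 - 26)*(-4 - 24) - 312 = -23*(-28) - 312 = 644 - 312 = 332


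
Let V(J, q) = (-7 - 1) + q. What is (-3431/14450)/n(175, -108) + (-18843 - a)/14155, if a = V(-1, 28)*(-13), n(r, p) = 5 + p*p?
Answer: -626691841191/477354868550 ≈ -1.3128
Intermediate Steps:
n(r, p) = 5 + p²
V(J, q) = -8 + q
a = -260 (a = (-8 + 28)*(-13) = 20*(-13) = -260)
(-3431/14450)/n(175, -108) + (-18843 - a)/14155 = (-3431/14450)/(5 + (-108)²) + (-18843 - 1*(-260))/14155 = (-3431*1/14450)/(5 + 11664) + (-18843 + 260)*(1/14155) = -3431/14450/11669 - 18583*1/14155 = -3431/14450*1/11669 - 18583/14155 = -3431/168617050 - 18583/14155 = -626691841191/477354868550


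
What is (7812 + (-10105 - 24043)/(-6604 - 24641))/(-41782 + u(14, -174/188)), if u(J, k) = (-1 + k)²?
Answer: -2157045097568/11534185203795 ≈ -0.18701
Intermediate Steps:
(7812 + (-10105 - 24043)/(-6604 - 24641))/(-41782 + u(14, -174/188)) = (7812 + (-10105 - 24043)/(-6604 - 24641))/(-41782 + (-1 - 174/188)²) = (7812 - 34148/(-31245))/(-41782 + (-1 - 174*1/188)²) = (7812 - 34148*(-1/31245))/(-41782 + (-1 - 87/94)²) = (7812 + 34148/31245)/(-41782 + (-181/94)²) = 244120088/(31245*(-41782 + 32761/8836)) = 244120088/(31245*(-369152991/8836)) = (244120088/31245)*(-8836/369152991) = -2157045097568/11534185203795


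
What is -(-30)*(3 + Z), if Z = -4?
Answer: -30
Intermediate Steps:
-(-30)*(3 + Z) = -(-30)*(3 - 4) = -(-30)*(-1) = -15*2 = -30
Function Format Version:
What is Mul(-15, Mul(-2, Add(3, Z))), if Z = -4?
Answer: -30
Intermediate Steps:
Mul(-15, Mul(-2, Add(3, Z))) = Mul(-15, Mul(-2, Add(3, -4))) = Mul(-15, Mul(-2, -1)) = Mul(-15, 2) = -30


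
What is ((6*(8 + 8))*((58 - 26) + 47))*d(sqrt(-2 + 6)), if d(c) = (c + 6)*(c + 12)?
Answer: 849408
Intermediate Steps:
d(c) = (6 + c)*(12 + c)
((6*(8 + 8))*((58 - 26) + 47))*d(sqrt(-2 + 6)) = ((6*(8 + 8))*((58 - 26) + 47))*(72 + (sqrt(-2 + 6))**2 + 18*sqrt(-2 + 6)) = ((6*16)*(32 + 47))*(72 + (sqrt(4))**2 + 18*sqrt(4)) = (96*79)*(72 + 2**2 + 18*2) = 7584*(72 + 4 + 36) = 7584*112 = 849408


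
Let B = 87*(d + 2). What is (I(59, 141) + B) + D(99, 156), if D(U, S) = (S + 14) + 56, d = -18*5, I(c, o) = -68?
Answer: -7498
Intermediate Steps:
d = -90
B = -7656 (B = 87*(-90 + 2) = 87*(-88) = -7656)
D(U, S) = 70 + S (D(U, S) = (14 + S) + 56 = 70 + S)
(I(59, 141) + B) + D(99, 156) = (-68 - 7656) + (70 + 156) = -7724 + 226 = -7498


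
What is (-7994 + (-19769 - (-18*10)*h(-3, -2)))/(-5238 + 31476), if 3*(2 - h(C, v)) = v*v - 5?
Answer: -27343/26238 ≈ -1.0421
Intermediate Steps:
h(C, v) = 11/3 - v**2/3 (h(C, v) = 2 - (v*v - 5)/3 = 2 - (v**2 - 5)/3 = 2 - (-5 + v**2)/3 = 2 + (5/3 - v**2/3) = 11/3 - v**2/3)
(-7994 + (-19769 - (-18*10)*h(-3, -2)))/(-5238 + 31476) = (-7994 + (-19769 - (-18*10)*(11/3 - 1/3*(-2)**2)))/(-5238 + 31476) = (-7994 + (-19769 - (-180)*(11/3 - 1/3*4)))/26238 = (-7994 + (-19769 - (-180)*(11/3 - 4/3)))*(1/26238) = (-7994 + (-19769 - (-180)*7/3))*(1/26238) = (-7994 + (-19769 - 1*(-420)))*(1/26238) = (-7994 + (-19769 + 420))*(1/26238) = (-7994 - 19349)*(1/26238) = -27343*1/26238 = -27343/26238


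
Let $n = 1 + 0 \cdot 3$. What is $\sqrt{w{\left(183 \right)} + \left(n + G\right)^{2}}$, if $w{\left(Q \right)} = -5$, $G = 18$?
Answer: $2 \sqrt{89} \approx 18.868$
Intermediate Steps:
$n = 1$ ($n = 1 + 0 = 1$)
$\sqrt{w{\left(183 \right)} + \left(n + G\right)^{2}} = \sqrt{-5 + \left(1 + 18\right)^{2}} = \sqrt{-5 + 19^{2}} = \sqrt{-5 + 361} = \sqrt{356} = 2 \sqrt{89}$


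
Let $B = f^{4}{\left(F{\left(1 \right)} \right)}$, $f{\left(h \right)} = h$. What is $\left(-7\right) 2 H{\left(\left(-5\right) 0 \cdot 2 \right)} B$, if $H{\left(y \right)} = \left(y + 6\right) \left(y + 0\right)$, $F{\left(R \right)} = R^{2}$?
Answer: $0$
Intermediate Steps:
$B = 1$ ($B = \left(1^{2}\right)^{4} = 1^{4} = 1$)
$H{\left(y \right)} = y \left(6 + y\right)$ ($H{\left(y \right)} = \left(6 + y\right) y = y \left(6 + y\right)$)
$\left(-7\right) 2 H{\left(\left(-5\right) 0 \cdot 2 \right)} B = \left(-7\right) 2 \left(-5\right) 0 \cdot 2 \left(6 + \left(-5\right) 0 \cdot 2\right) 1 = - 14 \cdot 0 \cdot 2 \left(6 + 0 \cdot 2\right) 1 = - 14 \cdot 0 \left(6 + 0\right) 1 = - 14 \cdot 0 \cdot 6 \cdot 1 = - 14 \cdot 0 \cdot 1 = \left(-14\right) 0 = 0$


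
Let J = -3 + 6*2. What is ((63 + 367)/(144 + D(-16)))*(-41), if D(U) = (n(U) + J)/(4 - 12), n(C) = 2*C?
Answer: -28208/235 ≈ -120.03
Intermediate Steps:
J = 9 (J = -3 + 12 = 9)
D(U) = -9/8 - U/4 (D(U) = (2*U + 9)/(4 - 12) = (9 + 2*U)/(-8) = (9 + 2*U)*(-1/8) = -9/8 - U/4)
((63 + 367)/(144 + D(-16)))*(-41) = ((63 + 367)/(144 + (-9/8 - 1/4*(-16))))*(-41) = (430/(144 + (-9/8 + 4)))*(-41) = (430/(144 + 23/8))*(-41) = (430/(1175/8))*(-41) = (430*(8/1175))*(-41) = (688/235)*(-41) = -28208/235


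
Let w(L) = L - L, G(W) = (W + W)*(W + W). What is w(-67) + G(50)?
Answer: 10000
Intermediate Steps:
G(W) = 4*W**2 (G(W) = (2*W)*(2*W) = 4*W**2)
w(L) = 0
w(-67) + G(50) = 0 + 4*50**2 = 0 + 4*2500 = 0 + 10000 = 10000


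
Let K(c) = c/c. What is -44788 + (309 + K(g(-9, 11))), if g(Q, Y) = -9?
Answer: -44478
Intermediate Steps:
K(c) = 1
-44788 + (309 + K(g(-9, 11))) = -44788 + (309 + 1) = -44788 + 310 = -44478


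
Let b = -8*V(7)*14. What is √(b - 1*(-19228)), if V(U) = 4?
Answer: 2*√4695 ≈ 137.04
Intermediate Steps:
b = -448 (b = -8*4*14 = -32*14 = -448)
√(b - 1*(-19228)) = √(-448 - 1*(-19228)) = √(-448 + 19228) = √18780 = 2*√4695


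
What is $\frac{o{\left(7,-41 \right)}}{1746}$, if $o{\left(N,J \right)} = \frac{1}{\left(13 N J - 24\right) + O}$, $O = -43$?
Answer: $- \frac{1}{6631308} \approx -1.508 \cdot 10^{-7}$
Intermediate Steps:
$o{\left(N,J \right)} = \frac{1}{-67 + 13 J N}$ ($o{\left(N,J \right)} = \frac{1}{\left(13 N J - 24\right) - 43} = \frac{1}{\left(13 J N - 24\right) - 43} = \frac{1}{\left(-24 + 13 J N\right) - 43} = \frac{1}{-67 + 13 J N}$)
$\frac{o{\left(7,-41 \right)}}{1746} = \frac{1}{\left(-67 + 13 \left(-41\right) 7\right) 1746} = \frac{1}{-67 - 3731} \cdot \frac{1}{1746} = \frac{1}{-3798} \cdot \frac{1}{1746} = \left(- \frac{1}{3798}\right) \frac{1}{1746} = - \frac{1}{6631308}$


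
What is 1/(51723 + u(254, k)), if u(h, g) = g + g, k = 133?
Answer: 1/51989 ≈ 1.9235e-5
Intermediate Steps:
u(h, g) = 2*g
1/(51723 + u(254, k)) = 1/(51723 + 2*133) = 1/(51723 + 266) = 1/51989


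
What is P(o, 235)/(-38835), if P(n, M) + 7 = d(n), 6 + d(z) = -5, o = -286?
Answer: 2/4315 ≈ 0.00046350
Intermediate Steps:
d(z) = -11 (d(z) = -6 - 5 = -11)
P(n, M) = -18 (P(n, M) = -7 - 11 = -18)
P(o, 235)/(-38835) = -18/(-38835) = -18*(-1/38835) = 2/4315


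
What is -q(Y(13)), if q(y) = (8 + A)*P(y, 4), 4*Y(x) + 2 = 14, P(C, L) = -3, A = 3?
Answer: 33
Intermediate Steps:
Y(x) = 3 (Y(x) = -1/2 + (1/4)*14 = -1/2 + 7/2 = 3)
q(y) = -33 (q(y) = (8 + 3)*(-3) = 11*(-3) = -33)
-q(Y(13)) = -1*(-33) = 33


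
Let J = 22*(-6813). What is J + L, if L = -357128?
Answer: -507014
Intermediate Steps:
J = -149886
J + L = -149886 - 357128 = -507014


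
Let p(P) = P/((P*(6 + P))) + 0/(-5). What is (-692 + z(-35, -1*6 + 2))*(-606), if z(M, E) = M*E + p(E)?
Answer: 334209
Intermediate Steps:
p(P) = 1/(6 + P) (p(P) = P*(1/(P*(6 + P))) + 0*(-⅕) = 1/(6 + P) + 0 = 1/(6 + P))
z(M, E) = 1/(6 + E) + E*M (z(M, E) = M*E + 1/(6 + E) = E*M + 1/(6 + E) = 1/(6 + E) + E*M)
(-692 + z(-35, -1*6 + 2))*(-606) = (-692 + (1 + (-1*6 + 2)*(-35)*(6 + (-1*6 + 2)))/(6 + (-1*6 + 2)))*(-606) = (-692 + (1 + (-6 + 2)*(-35)*(6 + (-6 + 2)))/(6 + (-6 + 2)))*(-606) = (-692 + (1 - 4*(-35)*(6 - 4))/(6 - 4))*(-606) = (-692 + (1 - 4*(-35)*2)/2)*(-606) = (-692 + (1 + 280)/2)*(-606) = (-692 + (½)*281)*(-606) = (-692 + 281/2)*(-606) = -1103/2*(-606) = 334209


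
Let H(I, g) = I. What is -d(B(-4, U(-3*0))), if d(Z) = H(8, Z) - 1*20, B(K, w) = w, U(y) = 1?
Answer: 12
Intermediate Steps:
d(Z) = -12 (d(Z) = 8 - 1*20 = 8 - 20 = -12)
-d(B(-4, U(-3*0))) = -1*(-12) = 12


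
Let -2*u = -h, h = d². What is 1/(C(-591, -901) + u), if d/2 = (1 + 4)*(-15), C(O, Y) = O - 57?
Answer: 1/10602 ≈ 9.4322e-5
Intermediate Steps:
C(O, Y) = -57 + O
d = -150 (d = 2*((1 + 4)*(-15)) = 2*(5*(-15)) = 2*(-75) = -150)
h = 22500 (h = (-150)² = 22500)
u = 11250 (u = -(-1)*22500/2 = -½*(-22500) = 11250)
1/(C(-591, -901) + u) = 1/((-57 - 591) + 11250) = 1/(-648 + 11250) = 1/10602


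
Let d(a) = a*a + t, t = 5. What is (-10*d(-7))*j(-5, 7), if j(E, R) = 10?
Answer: -5400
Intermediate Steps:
d(a) = 5 + a² (d(a) = a*a + 5 = a² + 5 = 5 + a²)
(-10*d(-7))*j(-5, 7) = -10*(5 + (-7)²)*10 = -10*(5 + 49)*10 = -10*54*10 = -540*10 = -5400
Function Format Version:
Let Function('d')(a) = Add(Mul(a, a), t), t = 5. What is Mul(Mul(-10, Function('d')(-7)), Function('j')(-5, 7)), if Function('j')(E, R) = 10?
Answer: -5400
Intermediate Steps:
Function('d')(a) = Add(5, Pow(a, 2)) (Function('d')(a) = Add(Mul(a, a), 5) = Add(Pow(a, 2), 5) = Add(5, Pow(a, 2)))
Mul(Mul(-10, Function('d')(-7)), Function('j')(-5, 7)) = Mul(Mul(-10, Add(5, Pow(-7, 2))), 10) = Mul(Mul(-10, Add(5, 49)), 10) = Mul(Mul(-10, 54), 10) = Mul(-540, 10) = -5400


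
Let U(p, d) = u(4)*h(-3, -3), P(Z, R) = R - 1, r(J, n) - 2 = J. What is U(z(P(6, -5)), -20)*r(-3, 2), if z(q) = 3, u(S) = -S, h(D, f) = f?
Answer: -12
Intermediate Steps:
r(J, n) = 2 + J
P(Z, R) = -1 + R
U(p, d) = 12 (U(p, d) = -1*4*(-3) = -4*(-3) = 12)
U(z(P(6, -5)), -20)*r(-3, 2) = 12*(2 - 3) = 12*(-1) = -12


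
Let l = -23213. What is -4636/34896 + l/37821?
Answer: -27371639/36661156 ≈ -0.74661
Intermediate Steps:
-4636/34896 + l/37821 = -4636/34896 - 23213/37821 = -4636*1/34896 - 23213*1/37821 = -1159/8724 - 23213/37821 = -27371639/36661156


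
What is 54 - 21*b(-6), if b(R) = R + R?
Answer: 306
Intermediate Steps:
b(R) = 2*R
54 - 21*b(-6) = 54 - 42*(-6) = 54 - 21*(-12) = 54 + 252 = 306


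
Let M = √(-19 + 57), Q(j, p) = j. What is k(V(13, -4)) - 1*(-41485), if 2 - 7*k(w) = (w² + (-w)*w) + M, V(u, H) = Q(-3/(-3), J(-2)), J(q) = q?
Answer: 290397/7 - √38/7 ≈ 41484.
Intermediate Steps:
M = √38 ≈ 6.1644
V(u, H) = 1 (V(u, H) = -3/(-3) = -3*(-⅓) = 1)
k(w) = 2/7 - √38/7 (k(w) = 2/7 - ((w² + (-w)*w) + √38)/7 = 2/7 - ((w² - w²) + √38)/7 = 2/7 - (0 + √38)/7 = 2/7 - √38/7)
k(V(13, -4)) - 1*(-41485) = (2/7 - √38/7) - 1*(-41485) = (2/7 - √38/7) + 41485 = 290397/7 - √38/7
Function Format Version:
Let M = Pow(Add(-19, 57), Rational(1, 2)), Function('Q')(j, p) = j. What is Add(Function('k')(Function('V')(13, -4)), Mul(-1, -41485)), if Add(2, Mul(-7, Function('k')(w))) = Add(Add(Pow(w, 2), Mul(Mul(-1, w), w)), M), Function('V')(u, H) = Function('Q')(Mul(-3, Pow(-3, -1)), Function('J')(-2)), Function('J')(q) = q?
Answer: Add(Rational(290397, 7), Mul(Rational(-1, 7), Pow(38, Rational(1, 2)))) ≈ 41484.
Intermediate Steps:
M = Pow(38, Rational(1, 2)) ≈ 6.1644
Function('V')(u, H) = 1 (Function('V')(u, H) = Mul(-3, Pow(-3, -1)) = Mul(-3, Rational(-1, 3)) = 1)
Function('k')(w) = Add(Rational(2, 7), Mul(Rational(-1, 7), Pow(38, Rational(1, 2)))) (Function('k')(w) = Add(Rational(2, 7), Mul(Rational(-1, 7), Add(Add(Pow(w, 2), Mul(Mul(-1, w), w)), Pow(38, Rational(1, 2))))) = Add(Rational(2, 7), Mul(Rational(-1, 7), Add(Add(Pow(w, 2), Mul(-1, Pow(w, 2))), Pow(38, Rational(1, 2))))) = Add(Rational(2, 7), Mul(Rational(-1, 7), Add(0, Pow(38, Rational(1, 2))))) = Add(Rational(2, 7), Mul(Rational(-1, 7), Pow(38, Rational(1, 2)))))
Add(Function('k')(Function('V')(13, -4)), Mul(-1, -41485)) = Add(Add(Rational(2, 7), Mul(Rational(-1, 7), Pow(38, Rational(1, 2)))), Mul(-1, -41485)) = Add(Add(Rational(2, 7), Mul(Rational(-1, 7), Pow(38, Rational(1, 2)))), 41485) = Add(Rational(290397, 7), Mul(Rational(-1, 7), Pow(38, Rational(1, 2))))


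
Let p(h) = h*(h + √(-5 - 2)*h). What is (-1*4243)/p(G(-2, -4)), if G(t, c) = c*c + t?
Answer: -4243/1568 + 4243*I*√7/1568 ≈ -2.706 + 7.1594*I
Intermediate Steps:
G(t, c) = t + c² (G(t, c) = c² + t = t + c²)
p(h) = h*(h + I*h*√7) (p(h) = h*(h + √(-7)*h) = h*(h + (I*√7)*h) = h*(h + I*h*√7))
(-1*4243)/p(G(-2, -4)) = (-1*4243)/(((-2 + (-4)²)²*(1 + I*√7))) = -4243*1/((1 + I*√7)*(-2 + 16)²) = -4243*1/(196*(1 + I*√7)) = -4243/(196 + 196*I*√7)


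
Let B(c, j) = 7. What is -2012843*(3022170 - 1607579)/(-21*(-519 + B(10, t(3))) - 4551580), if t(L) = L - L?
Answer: 2847349592213/4540828 ≈ 6.2706e+5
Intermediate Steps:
t(L) = 0
-2012843*(3022170 - 1607579)/(-21*(-519 + B(10, t(3))) - 4551580) = -2012843*(3022170 - 1607579)/(-21*(-519 + 7) - 4551580) = -2012843*1414591/(-21*(-512) - 4551580) = -2012843*1414591/(10752 - 4551580) = -2012843/((-4540828*1/1414591)) = -2012843/(-4540828/1414591) = -2012843*(-1414591/4540828) = 2847349592213/4540828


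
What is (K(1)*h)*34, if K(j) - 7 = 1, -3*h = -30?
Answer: 2720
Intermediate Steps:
h = 10 (h = -1/3*(-30) = 10)
K(j) = 8 (K(j) = 7 + 1 = 8)
(K(1)*h)*34 = (8*10)*34 = 80*34 = 2720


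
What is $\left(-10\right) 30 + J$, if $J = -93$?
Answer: $-393$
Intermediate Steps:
$\left(-10\right) 30 + J = \left(-10\right) 30 - 93 = -300 - 93 = -393$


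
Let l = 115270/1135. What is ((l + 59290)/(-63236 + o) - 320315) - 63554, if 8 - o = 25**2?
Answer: -5564052989223/14494631 ≈ -3.8387e+5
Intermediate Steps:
o = -617 (o = 8 - 1*25**2 = 8 - 1*625 = 8 - 625 = -617)
l = 23054/227 (l = 115270*(1/1135) = 23054/227 ≈ 101.56)
((l + 59290)/(-63236 + o) - 320315) - 63554 = ((23054/227 + 59290)/(-63236 - 617) - 320315) - 63554 = ((13481884/227)/(-63853) - 320315) - 63554 = ((13481884/227)*(-1/63853) - 320315) - 63554 = (-13481884/14494631 - 320315) - 63554 = -4642861210649/14494631 - 63554 = -5564052989223/14494631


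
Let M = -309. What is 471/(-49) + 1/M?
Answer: -145588/15141 ≈ -9.6155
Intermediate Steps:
471/(-49) + 1/M = 471/(-49) + 1/(-309) = 471*(-1/49) - 1/309 = -471/49 - 1/309 = -145588/15141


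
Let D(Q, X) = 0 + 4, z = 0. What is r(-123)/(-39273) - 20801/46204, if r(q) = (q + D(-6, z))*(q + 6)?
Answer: -37441435/46527428 ≈ -0.80472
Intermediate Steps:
D(Q, X) = 4
r(q) = (4 + q)*(6 + q) (r(q) = (q + 4)*(q + 6) = (4 + q)*(6 + q))
r(-123)/(-39273) - 20801/46204 = (24 + (-123)² + 10*(-123))/(-39273) - 20801/46204 = (24 + 15129 - 1230)*(-1/39273) - 20801*1/46204 = 13923*(-1/39273) - 20801/46204 = -357/1007 - 20801/46204 = -37441435/46527428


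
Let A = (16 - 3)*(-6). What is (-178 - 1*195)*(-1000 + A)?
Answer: 402094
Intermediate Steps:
A = -78 (A = 13*(-6) = -78)
(-178 - 1*195)*(-1000 + A) = (-178 - 1*195)*(-1000 - 78) = (-178 - 195)*(-1078) = -373*(-1078) = 402094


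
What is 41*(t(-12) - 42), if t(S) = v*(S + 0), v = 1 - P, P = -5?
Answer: -4674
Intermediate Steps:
v = 6 (v = 1 - 1*(-5) = 1 + 5 = 6)
t(S) = 6*S (t(S) = 6*(S + 0) = 6*S)
41*(t(-12) - 42) = 41*(6*(-12) - 42) = 41*(-72 - 42) = 41*(-114) = -4674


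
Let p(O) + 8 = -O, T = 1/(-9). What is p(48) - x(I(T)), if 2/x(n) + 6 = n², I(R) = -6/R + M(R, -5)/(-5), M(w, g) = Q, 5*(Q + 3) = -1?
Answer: -52142393/931103 ≈ -56.001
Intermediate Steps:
T = -⅑ ≈ -0.11111
Q = -16/5 (Q = -3 + (⅕)*(-1) = -3 - ⅕ = -16/5 ≈ -3.2000)
M(w, g) = -16/5
p(O) = -8 - O
I(R) = 16/25 - 6/R (I(R) = -6/R - 16/5/(-5) = -6/R - 16/5*(-⅕) = -6/R + 16/25 = 16/25 - 6/R)
x(n) = 2/(-6 + n²)
p(48) - x(I(T)) = (-8 - 1*48) - 2/(-6 + (16/25 - 6/(-⅑))²) = (-8 - 48) - 2/(-6 + (16/25 - 6*(-9))²) = -56 - 2/(-6 + (16/25 + 54)²) = -56 - 2/(-6 + (1366/25)²) = -56 - 2/(-6 + 1865956/625) = -56 - 2/1862206/625 = -56 - 2*625/1862206 = -56 - 1*625/931103 = -56 - 625/931103 = -52142393/931103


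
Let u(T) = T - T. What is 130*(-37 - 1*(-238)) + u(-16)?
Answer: 26130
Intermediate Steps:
u(T) = 0
130*(-37 - 1*(-238)) + u(-16) = 130*(-37 - 1*(-238)) + 0 = 130*(-37 + 238) + 0 = 130*201 + 0 = 26130 + 0 = 26130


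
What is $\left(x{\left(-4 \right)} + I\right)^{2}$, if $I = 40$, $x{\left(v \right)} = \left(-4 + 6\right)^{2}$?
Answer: $1936$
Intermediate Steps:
$x{\left(v \right)} = 4$ ($x{\left(v \right)} = 2^{2} = 4$)
$\left(x{\left(-4 \right)} + I\right)^{2} = \left(4 + 40\right)^{2} = 44^{2} = 1936$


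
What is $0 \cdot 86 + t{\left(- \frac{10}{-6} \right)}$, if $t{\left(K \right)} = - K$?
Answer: $- \frac{5}{3} \approx -1.6667$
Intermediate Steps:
$0 \cdot 86 + t{\left(- \frac{10}{-6} \right)} = 0 \cdot 86 - - \frac{10}{-6} = 0 - \left(-10\right) \left(- \frac{1}{6}\right) = 0 - \frac{5}{3} = - \frac{5}{3}$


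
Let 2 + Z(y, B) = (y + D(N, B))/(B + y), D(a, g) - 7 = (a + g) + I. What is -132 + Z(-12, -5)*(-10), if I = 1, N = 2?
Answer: -1974/17 ≈ -116.12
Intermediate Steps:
D(a, g) = 8 + a + g (D(a, g) = 7 + ((a + g) + 1) = 7 + (1 + a + g) = 8 + a + g)
Z(y, B) = -2 + (10 + B + y)/(B + y) (Z(y, B) = -2 + (y + (8 + 2 + B))/(B + y) = -2 + (y + (10 + B))/(B + y) = -2 + (10 + B + y)/(B + y))
-132 + Z(-12, -5)*(-10) = -132 + ((10 - 1*(-5) - 1*(-12))/(-5 - 12))*(-10) = -132 + ((10 + 5 + 12)/(-17))*(-10) = -132 - 1/17*27*(-10) = -132 - 27/17*(-10) = -132 + 270/17 = -1974/17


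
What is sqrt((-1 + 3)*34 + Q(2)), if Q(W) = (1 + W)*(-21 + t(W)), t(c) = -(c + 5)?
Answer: 4*I ≈ 4.0*I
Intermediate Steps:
t(c) = -5 - c (t(c) = -(5 + c) = -5 - c)
Q(W) = (1 + W)*(-26 - W) (Q(W) = (1 + W)*(-21 + (-5 - W)) = (1 + W)*(-26 - W))
sqrt((-1 + 3)*34 + Q(2)) = sqrt((-1 + 3)*34 + (-26 - 1*2**2 - 27*2)) = sqrt(2*34 + (-26 - 1*4 - 54)) = sqrt(68 + (-26 - 4 - 54)) = sqrt(68 - 84) = sqrt(-16) = 4*I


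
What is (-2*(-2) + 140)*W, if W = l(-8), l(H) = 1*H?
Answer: -1152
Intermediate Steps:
l(H) = H
W = -8
(-2*(-2) + 140)*W = (-2*(-2) + 140)*(-8) = (4 + 140)*(-8) = 144*(-8) = -1152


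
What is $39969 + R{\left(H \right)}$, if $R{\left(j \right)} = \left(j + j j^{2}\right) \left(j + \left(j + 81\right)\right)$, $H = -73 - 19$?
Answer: $80254309$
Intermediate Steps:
$H = -92$ ($H = -73 - 19 = -92$)
$R{\left(j \right)} = \left(81 + 2 j\right) \left(j + j^{3}\right)$ ($R{\left(j \right)} = \left(j + j^{3}\right) \left(j + \left(81 + j\right)\right) = \left(j + j^{3}\right) \left(81 + 2 j\right) = \left(81 + 2 j\right) \left(j + j^{3}\right)$)
$39969 + R{\left(H \right)} = 39969 - 92 \left(81 + 2 \left(-92\right) + 2 \left(-92\right)^{3} + 81 \left(-92\right)^{2}\right) = 39969 - 92 \left(81 - 184 + 2 \left(-778688\right) + 81 \cdot 8464\right) = 39969 - 92 \left(81 - 184 - 1557376 + 685584\right) = 39969 - -80214340 = 39969 + 80214340 = 80254309$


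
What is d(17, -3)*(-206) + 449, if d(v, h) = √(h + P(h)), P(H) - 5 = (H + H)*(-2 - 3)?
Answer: 449 - 824*√2 ≈ -716.31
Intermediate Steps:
P(H) = 5 - 10*H (P(H) = 5 + (H + H)*(-2 - 3) = 5 + (2*H)*(-5) = 5 - 10*H)
d(v, h) = √(5 - 9*h) (d(v, h) = √(h + (5 - 10*h)) = √(5 - 9*h))
d(17, -3)*(-206) + 449 = √(5 - 9*(-3))*(-206) + 449 = √(5 + 27)*(-206) + 449 = √32*(-206) + 449 = (4*√2)*(-206) + 449 = -824*√2 + 449 = 449 - 824*√2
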